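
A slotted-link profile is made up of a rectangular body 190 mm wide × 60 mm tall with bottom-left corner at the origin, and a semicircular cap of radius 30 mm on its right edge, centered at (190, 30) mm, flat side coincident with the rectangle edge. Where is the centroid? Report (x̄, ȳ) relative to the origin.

x̄ = 106.89 mm, ȳ = 30.00 mm

Part | A | x̄ᵢ | ȳᵢ | A·x̄ᵢ | A·ȳᵢ
rectangular body | 11400.00 | 95.00 | 30.00 | 1083000.00 | 342000.00
semicircular end | 1413.72 | 202.73 | 30.00 | 286606.17 | 42411.50
Σ | 12813.72 |  |  | 1369606.17 | 384411.50
x̄ = 1369606.17 / 12813.72 = 106.89 mm
ȳ = 384411.50 / 12813.72 = 30.00 mm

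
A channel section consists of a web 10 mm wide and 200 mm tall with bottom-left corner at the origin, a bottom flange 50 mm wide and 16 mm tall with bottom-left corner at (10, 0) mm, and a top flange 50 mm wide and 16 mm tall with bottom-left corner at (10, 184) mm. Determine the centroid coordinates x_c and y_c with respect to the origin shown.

web: A = 10 × 200 = 2000.00, centroid at (5.00, 100.00).
bottom flange: A = 50 × 16 = 800.00, centroid at (35.00, 8.00).
top flange: A = 50 × 16 = 800.00, centroid at (35.00, 192.00).
ΣA = 3600.00 mm², ΣAx_c = 66000.00 mm³, ΣAy_c = 360000.00 mm³.
x_c = 66000.00/3600.00 = 18.33 mm; y_c = 360000.00/3600.00 = 100.00 mm.

x_c = 18.33 mm, y_c = 100.00 mm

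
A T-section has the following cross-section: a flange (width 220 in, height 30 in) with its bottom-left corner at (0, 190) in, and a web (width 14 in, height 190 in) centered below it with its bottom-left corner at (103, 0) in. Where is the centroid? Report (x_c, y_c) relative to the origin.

x_c = 110.00 in, y_c = 173.40 in

Part | A | x̄ᵢ | ȳᵢ | A·x̄ᵢ | A·ȳᵢ
web | 2660.00 | 110.00 | 95.00 | 292600.00 | 252700.00
flange | 6600.00 | 110.00 | 205.00 | 726000.00 | 1353000.00
Σ | 9260.00 |  |  | 1018600.00 | 1605700.00
x_c = 1018600.00 / 9260.00 = 110.00 in
y_c = 1605700.00 / 9260.00 = 173.40 in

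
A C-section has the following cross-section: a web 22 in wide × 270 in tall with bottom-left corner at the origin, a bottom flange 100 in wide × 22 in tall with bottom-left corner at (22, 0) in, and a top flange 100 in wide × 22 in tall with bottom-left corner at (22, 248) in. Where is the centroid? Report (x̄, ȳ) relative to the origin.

x̄ = 36.96 in, ȳ = 135.00 in

web: A = 22 × 270 = 5940.00, centroid at (11.00, 135.00).
bottom flange: A = 100 × 22 = 2200.00, centroid at (72.00, 11.00).
top flange: A = 100 × 22 = 2200.00, centroid at (72.00, 259.00).
ΣA = 10340.00 in²
ΣAx̄ = (5940.00)(11.00) + (2200.00)(72.00) + (2200.00)(72.00) = 382140.00 in³
ΣAȳ = (5940.00)(135.00) + (2200.00)(11.00) + (2200.00)(259.00) = 1395900.00 in³
x̄ = 382140.00 / 10340.00 = 36.96 in
ȳ = 1395900.00 / 10340.00 = 135.00 in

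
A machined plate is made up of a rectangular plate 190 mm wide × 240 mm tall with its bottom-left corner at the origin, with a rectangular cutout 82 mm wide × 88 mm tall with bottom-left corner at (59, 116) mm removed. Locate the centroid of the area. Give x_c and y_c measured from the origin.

Part | A | x̄ᵢ | ȳᵢ | A·x̄ᵢ | A·ȳᵢ
plate | 45600.00 | 95.00 | 120.00 | 4332000.00 | 5472000.00
hole | -7216.00 | 100.00 | 160.00 | -721600.00 | -1154560.00
Σ | 38384.00 |  |  | 3610400.00 | 4317440.00
x_c = 3610400.00 / 38384.00 = 94.06 mm
y_c = 4317440.00 / 38384.00 = 112.48 mm

x_c = 94.06 mm, y_c = 112.48 mm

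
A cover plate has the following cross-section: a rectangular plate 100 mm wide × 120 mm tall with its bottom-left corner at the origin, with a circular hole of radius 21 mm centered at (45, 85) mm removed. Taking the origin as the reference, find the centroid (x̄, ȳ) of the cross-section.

plate: A = 100 × 120 = 12000.00, centroid at (50.00, 60.00).
hole: A = −π·21² = -1385.44, centroid at (45.00, 85.00).
ΣA = 10614.56 mm², ΣAx̄ = 537655.09 mm³, ΣAȳ = 602237.40 mm³.
x̄ = 537655.09/10614.56 = 50.65 mm; ȳ = 602237.40/10614.56 = 56.74 mm.

x̄ = 50.65 mm, ȳ = 56.74 mm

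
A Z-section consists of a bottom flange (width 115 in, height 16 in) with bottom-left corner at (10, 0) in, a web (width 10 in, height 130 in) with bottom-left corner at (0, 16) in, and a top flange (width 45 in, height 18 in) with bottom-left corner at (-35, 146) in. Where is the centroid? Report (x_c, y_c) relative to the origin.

x_c = 30.53 in, y_c = 62.17 in

Part | A | x̄ᵢ | ȳᵢ | A·x̄ᵢ | A·ȳᵢ
bottom flange | 1840.00 | 67.50 | 8.00 | 124200.00 | 14720.00
web | 1300.00 | 5.00 | 81.00 | 6500.00 | 105300.00
top flange | 810.00 | -12.50 | 155.00 | -10125.00 | 125550.00
Σ | 3950.00 |  |  | 120575.00 | 245570.00
x_c = 120575.00 / 3950.00 = 30.53 in
y_c = 245570.00 / 3950.00 = 62.17 in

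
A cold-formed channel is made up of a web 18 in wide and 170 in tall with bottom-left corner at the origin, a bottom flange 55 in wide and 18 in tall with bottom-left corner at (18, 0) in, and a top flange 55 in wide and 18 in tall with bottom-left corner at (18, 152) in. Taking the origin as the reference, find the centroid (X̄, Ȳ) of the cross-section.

X̄ = 23.34 in, Ȳ = 85.00 in

web: A = 18 × 170 = 3060.00, centroid at (9.00, 85.00).
bottom flange: A = 55 × 18 = 990.00, centroid at (45.50, 9.00).
top flange: A = 55 × 18 = 990.00, centroid at (45.50, 161.00).
ΣA = 5040.00 in²
ΣAX̄ = (3060.00)(9.00) + (990.00)(45.50) + (990.00)(45.50) = 117630.00 in³
ΣAȲ = (3060.00)(85.00) + (990.00)(9.00) + (990.00)(161.00) = 428400.00 in³
X̄ = 117630.00 / 5040.00 = 23.34 in
Ȳ = 428400.00 / 5040.00 = 85.00 in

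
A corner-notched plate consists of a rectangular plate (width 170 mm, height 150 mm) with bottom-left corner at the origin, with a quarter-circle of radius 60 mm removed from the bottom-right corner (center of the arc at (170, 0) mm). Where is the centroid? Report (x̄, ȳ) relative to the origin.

plate: A = 170 × 150 = 25500.00, centroid at (85.00, 75.00).
removed quarter-circle: A = −¼π·60² = -2827.43, centroid at (144.54, 25.46).
ΣA = 22672.57 mm²
ΣAx̄ = (25500.00)(85.00) + (-2827.43)(144.54) = 1758836.32 mm³
ΣAȳ = (25500.00)(75.00) + (-2827.43)(25.46) = 1840500.00 mm³
x̄ = 1758836.32 / 22672.57 = 77.58 mm
ȳ = 1840500.00 / 22672.57 = 81.18 mm

x̄ = 77.58 mm, ȳ = 81.18 mm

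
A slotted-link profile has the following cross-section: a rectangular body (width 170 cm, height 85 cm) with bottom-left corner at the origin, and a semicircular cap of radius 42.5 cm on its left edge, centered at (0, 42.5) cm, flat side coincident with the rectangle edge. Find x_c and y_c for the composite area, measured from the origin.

rectangular body: A = 170 × 85 = 14450.00, centroid at (85.00, 42.50).
semicircular end: A = ½π·42.5² = 2837.25, centroid at (-18.04, 42.50).
ΣA = 17287.25 cm², ΣAx_c = 1177072.92 cm³, ΣAy_c = 734708.16 cm³.
x_c = 1177072.92/17287.25 = 68.09 cm; y_c = 734708.16/17287.25 = 42.50 cm.

x_c = 68.09 cm, y_c = 42.50 cm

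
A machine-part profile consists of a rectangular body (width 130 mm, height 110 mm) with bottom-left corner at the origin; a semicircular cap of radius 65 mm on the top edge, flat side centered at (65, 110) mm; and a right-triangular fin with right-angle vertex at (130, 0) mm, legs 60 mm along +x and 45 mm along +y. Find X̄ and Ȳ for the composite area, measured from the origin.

X̄ = 70.15 mm, Ȳ = 77.17 mm

Part | A | x̄ᵢ | ȳᵢ | A·x̄ᵢ | A·ȳᵢ
rectangular body | 14300.00 | 65.00 | 55.00 | 929500.00 | 786500.00
semicircular top | 6636.61 | 65.00 | 137.59 | 431379.94 | 913110.93
triangular fin | 1350.00 | 150.00 | 15.00 | 202500.00 | 20250.00
Σ | 22286.61 |  |  | 1563379.94 | 1719860.93
X̄ = 1563379.94 / 22286.61 = 70.15 mm
Ȳ = 1719860.93 / 22286.61 = 77.17 mm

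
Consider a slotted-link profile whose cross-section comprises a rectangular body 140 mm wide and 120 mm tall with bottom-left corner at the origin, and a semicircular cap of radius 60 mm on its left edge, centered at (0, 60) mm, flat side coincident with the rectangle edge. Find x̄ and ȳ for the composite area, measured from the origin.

x̄ = 45.96 mm, ȳ = 60.00 mm

rectangular body: A = 140 × 120 = 16800.00, centroid at (70.00, 60.00).
semicircular end: A = ½π·60² = 5654.87, centroid at (-25.46, 60.00).
ΣA = 22454.87 mm², ΣAx̄ = 1032000.00 mm³, ΣAȳ = 1347292.01 mm³.
x̄ = 1032000.00/22454.87 = 45.96 mm; ȳ = 1347292.01/22454.87 = 60.00 mm.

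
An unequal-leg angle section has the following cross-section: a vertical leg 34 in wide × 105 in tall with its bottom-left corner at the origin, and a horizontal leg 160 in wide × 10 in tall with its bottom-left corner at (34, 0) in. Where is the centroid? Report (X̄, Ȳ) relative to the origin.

vertical leg: A = 34 × 105 = 3570.00, centroid at (17.00, 52.50).
horizontal leg: A = 160 × 10 = 1600.00, centroid at (114.00, 5.00).
ΣA = 5170.00 in²
ΣAX̄ = (3570.00)(17.00) + (1600.00)(114.00) = 243090.00 in³
ΣAȲ = (3570.00)(52.50) + (1600.00)(5.00) = 195425.00 in³
X̄ = 243090.00 / 5170.00 = 47.02 in
Ȳ = 195425.00 / 5170.00 = 37.80 in

X̄ = 47.02 in, Ȳ = 37.80 in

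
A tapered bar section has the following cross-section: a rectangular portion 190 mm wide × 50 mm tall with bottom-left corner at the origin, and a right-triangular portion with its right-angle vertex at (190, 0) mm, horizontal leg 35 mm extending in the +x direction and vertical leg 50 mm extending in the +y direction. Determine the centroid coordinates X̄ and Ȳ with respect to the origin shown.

X̄ = 104.00 mm, Ȳ = 24.30 mm

rectangular portion: A = 190 × 50 = 9500.00, centroid at (95.00, 25.00).
triangular portion: A = ½·35·50 = 875.00, centroid at (201.67, 16.67).
ΣA = 10375.00 mm²
ΣAX̄ = (9500.00)(95.00) + (875.00)(201.67) = 1078958.33 mm³
ΣAȲ = (9500.00)(25.00) + (875.00)(16.67) = 252083.33 mm³
X̄ = 1078958.33 / 10375.00 = 104.00 mm
Ȳ = 252083.33 / 10375.00 = 24.30 mm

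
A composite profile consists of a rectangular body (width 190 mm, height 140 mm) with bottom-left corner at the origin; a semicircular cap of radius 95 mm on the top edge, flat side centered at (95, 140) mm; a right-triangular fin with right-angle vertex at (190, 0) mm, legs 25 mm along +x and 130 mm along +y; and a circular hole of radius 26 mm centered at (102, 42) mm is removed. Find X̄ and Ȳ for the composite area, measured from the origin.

X̄ = 98.80 mm, Ȳ = 109.23 mm

rectangular body: A = 190 × 140 = 26600.00, centroid at (95.00, 70.00).
semicircular top: A = ½π·95² = 14176.44, centroid at (95.00, 180.32).
triangular fin: A = ½·25·130 = 1625.00, centroid at (198.33, 43.33).
hole: A = −π·26² = -2123.72, centroid at (102.00, 42.00).
ΣA = 40277.72 mm²
ΣAX̄ = (26600.00)(95.00) + (14176.44)(95.00) + (1625.00)(198.33) + (-2123.72)(102.00) = 3979434.07 mm³
ΣAȲ = (26600.00)(70.00) + (14176.44)(180.32) + (1625.00)(43.33) + (-2123.72)(42.00) = 4399505.06 mm³
X̄ = 3979434.07 / 40277.72 = 98.80 mm
Ȳ = 4399505.06 / 40277.72 = 109.23 mm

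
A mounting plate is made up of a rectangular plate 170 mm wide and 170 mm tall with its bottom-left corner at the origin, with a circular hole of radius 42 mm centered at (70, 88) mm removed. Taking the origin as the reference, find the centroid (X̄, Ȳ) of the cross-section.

plate: A = 170 × 170 = 28900.00, centroid at (85.00, 85.00).
hole: A = −π·42² = -5541.77, centroid at (70.00, 88.00).
ΣA = 23358.23 mm²
ΣAX̄ = (28900.00)(85.00) + (-5541.77)(70.00) = 2068576.14 mm³
ΣAȲ = (28900.00)(85.00) + (-5541.77)(88.00) = 1968824.29 mm³
X̄ = 2068576.14 / 23358.23 = 88.56 mm
Ȳ = 1968824.29 / 23358.23 = 84.29 mm

X̄ = 88.56 mm, Ȳ = 84.29 mm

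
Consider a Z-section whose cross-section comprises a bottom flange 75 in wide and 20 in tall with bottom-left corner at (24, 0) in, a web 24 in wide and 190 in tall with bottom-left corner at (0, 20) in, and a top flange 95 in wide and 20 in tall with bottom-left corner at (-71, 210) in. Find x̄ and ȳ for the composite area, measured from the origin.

x̄ = 12.85 in, ȳ = 120.28 in

Part | A | x̄ᵢ | ȳᵢ | A·x̄ᵢ | A·ȳᵢ
bottom flange | 1500.00 | 61.50 | 10.00 | 92250.00 | 15000.00
web | 4560.00 | 12.00 | 115.00 | 54720.00 | 524400.00
top flange | 1900.00 | -23.50 | 220.00 | -44650.00 | 418000.00
Σ | 7960.00 |  |  | 102320.00 | 957400.00
x̄ = 102320.00 / 7960.00 = 12.85 in
ȳ = 957400.00 / 7960.00 = 120.28 in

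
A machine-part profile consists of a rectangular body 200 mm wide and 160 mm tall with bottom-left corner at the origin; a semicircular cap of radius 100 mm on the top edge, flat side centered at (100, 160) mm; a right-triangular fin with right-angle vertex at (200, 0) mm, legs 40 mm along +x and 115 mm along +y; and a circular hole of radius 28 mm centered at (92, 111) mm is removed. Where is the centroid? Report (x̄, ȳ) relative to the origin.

rectangular body: A = 200 × 160 = 32000.00, centroid at (100.00, 80.00).
semicircular top: A = ½π·100² = 15707.96, centroid at (100.00, 202.44).
triangular fin: A = ½·40·115 = 2300.00, centroid at (213.33, 38.33).
hole: A = −π·28² = -2463.01, centroid at (92.00, 111.00).
ΣA = 47544.95 mm²
ΣAx̄ = (32000.00)(100.00) + (15707.96)(100.00) + (2300.00)(213.33) + (-2463.01)(92.00) = 5034866.20 mm³
ΣAȳ = (32000.00)(80.00) + (15707.96)(202.44) + (2300.00)(38.33) + (-2463.01)(111.00) = 5554713.50 mm³
x̄ = 5034866.20 / 47544.95 = 105.90 mm
ȳ = 5554713.50 / 47544.95 = 116.83 mm

x̄ = 105.90 mm, ȳ = 116.83 mm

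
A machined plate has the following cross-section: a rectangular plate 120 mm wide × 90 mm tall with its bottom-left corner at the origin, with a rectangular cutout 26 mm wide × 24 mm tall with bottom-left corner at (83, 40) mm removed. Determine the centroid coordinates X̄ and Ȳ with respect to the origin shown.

plate: A = 120 × 90 = 10800.00, centroid at (60.00, 45.00).
hole: A = −(26 × 24) = -624.00, centroid at (96.00, 52.00).
ΣA = 10176.00 mm², ΣAX̄ = 588096.00 mm³, ΣAȲ = 453552.00 mm³.
X̄ = 588096.00/10176.00 = 57.79 mm; Ȳ = 453552.00/10176.00 = 44.57 mm.

X̄ = 57.79 mm, Ȳ = 44.57 mm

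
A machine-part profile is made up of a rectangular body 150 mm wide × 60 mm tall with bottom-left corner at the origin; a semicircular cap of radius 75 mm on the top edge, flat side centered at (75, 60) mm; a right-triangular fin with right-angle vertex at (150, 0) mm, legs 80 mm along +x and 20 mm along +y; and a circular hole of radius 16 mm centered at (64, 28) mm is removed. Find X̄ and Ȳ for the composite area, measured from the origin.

X̄ = 80.06 mm, Ȳ = 59.68 mm

Part | A | x̄ᵢ | ȳᵢ | A·x̄ᵢ | A·ȳᵢ
rectangular body | 9000.00 | 75.00 | 30.00 | 675000.00 | 270000.00
semicircular top | 8835.73 | 75.00 | 91.83 | 662679.70 | 811393.76
triangular fin | 800.00 | 176.67 | 6.67 | 141333.33 | 5333.33
hole | -804.25 | 64.00 | 28.00 | -51471.85 | -22518.94
Σ | 17831.48 |  |  | 1427541.18 | 1064208.16
X̄ = 1427541.18 / 17831.48 = 80.06 mm
Ȳ = 1064208.16 / 17831.48 = 59.68 mm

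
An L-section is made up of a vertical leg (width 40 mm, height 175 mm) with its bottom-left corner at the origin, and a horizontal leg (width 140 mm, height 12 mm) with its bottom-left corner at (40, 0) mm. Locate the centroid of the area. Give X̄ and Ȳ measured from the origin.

X̄ = 37.42 mm, Ȳ = 71.73 mm

vertical leg: A = 40 × 175 = 7000.00, centroid at (20.00, 87.50).
horizontal leg: A = 140 × 12 = 1680.00, centroid at (110.00, 6.00).
ΣA = 8680.00 mm², ΣAX̄ = 324800.00 mm³, ΣAȲ = 622580.00 mm³.
X̄ = 324800.00/8680.00 = 37.42 mm; Ȳ = 622580.00/8680.00 = 71.73 mm.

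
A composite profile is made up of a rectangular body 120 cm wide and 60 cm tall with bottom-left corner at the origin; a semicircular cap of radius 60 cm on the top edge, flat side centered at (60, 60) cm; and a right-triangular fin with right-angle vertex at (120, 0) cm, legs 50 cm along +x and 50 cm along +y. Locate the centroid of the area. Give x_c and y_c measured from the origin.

rectangular body: A = 120 × 60 = 7200.00, centroid at (60.00, 30.00).
semicircular top: A = ½π·60² = 5654.87, centroid at (60.00, 85.46).
triangular fin: A = ½·50·50 = 1250.00, centroid at (136.67, 16.67).
ΣA = 14104.87 cm², ΣAx_c = 942125.34 cm³, ΣAy_c = 720125.34 cm³.
x_c = 942125.34/14104.87 = 66.79 cm; y_c = 720125.34/14104.87 = 51.06 cm.

x_c = 66.79 cm, y_c = 51.06 cm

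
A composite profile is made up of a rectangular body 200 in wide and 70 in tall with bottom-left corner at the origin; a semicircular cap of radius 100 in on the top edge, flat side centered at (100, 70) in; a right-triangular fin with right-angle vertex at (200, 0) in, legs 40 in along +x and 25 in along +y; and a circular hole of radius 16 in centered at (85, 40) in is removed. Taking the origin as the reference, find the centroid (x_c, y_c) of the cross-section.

rectangular body: A = 200 × 70 = 14000.00, centroid at (100.00, 35.00).
semicircular top: A = ½π·100² = 15707.96, centroid at (100.00, 112.44).
triangular fin: A = ½·40·25 = 500.00, centroid at (213.33, 8.33).
hole: A = −π·16² = -804.25, centroid at (85.00, 40.00).
ΣA = 29403.72 in²
ΣAx_c = (14000.00)(100.00) + (15707.96)(100.00) + (500.00)(213.33) + (-804.25)(85.00) = 3009101.94 in³
ΣAy_c = (14000.00)(35.00) + (15707.96)(112.44) + (500.00)(8.33) + (-804.25)(40.00) = 2228220.85 in³
x_c = 3009101.94 / 29403.72 = 102.34 in
y_c = 2228220.85 / 29403.72 = 75.78 in

x_c = 102.34 in, y_c = 75.78 in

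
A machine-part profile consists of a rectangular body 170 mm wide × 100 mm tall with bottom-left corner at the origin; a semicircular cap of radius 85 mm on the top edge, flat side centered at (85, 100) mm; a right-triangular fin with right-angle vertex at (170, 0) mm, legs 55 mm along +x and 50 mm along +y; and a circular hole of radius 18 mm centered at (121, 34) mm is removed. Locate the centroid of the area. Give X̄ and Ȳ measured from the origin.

rectangular body: A = 170 × 100 = 17000.00, centroid at (85.00, 50.00).
semicircular top: A = ½π·85² = 11349.00, centroid at (85.00, 136.08).
triangular fin: A = ½·55·50 = 1375.00, centroid at (188.33, 16.67).
hole: A = −π·18² = -1017.88, centroid at (121.00, 34.00).
ΣA = 28706.13 mm², ΣAX̄ = 2545460.63 mm³, ΣAȲ = 2382625.89 mm³.
X̄ = 2545460.63/28706.13 = 88.67 mm; Ȳ = 2382625.89/28706.13 = 83.00 mm.

X̄ = 88.67 mm, Ȳ = 83.00 mm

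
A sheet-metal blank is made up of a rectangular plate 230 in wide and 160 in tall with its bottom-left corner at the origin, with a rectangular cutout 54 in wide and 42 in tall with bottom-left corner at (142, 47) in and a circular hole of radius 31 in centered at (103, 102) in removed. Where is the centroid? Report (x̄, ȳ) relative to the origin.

plate: A = 230 × 160 = 36800.00, centroid at (115.00, 80.00).
hole 1: A = −(54 × 42) = -2268.00, centroid at (169.00, 68.00).
hole 2: A = −π·31² = -3019.07, centroid at (103.00, 102.00).
ΣA = 31512.93 in²
ΣAx̄ = (36800.00)(115.00) + (-2268.00)(169.00) + (-3019.07)(103.00) = 3537743.73 in³
ΣAȳ = (36800.00)(80.00) + (-2268.00)(68.00) + (-3019.07)(102.00) = 2481830.80 in³
x̄ = 3537743.73 / 31512.93 = 112.26 in
ȳ = 2481830.80 / 31512.93 = 78.76 in

x̄ = 112.26 in, ȳ = 78.76 in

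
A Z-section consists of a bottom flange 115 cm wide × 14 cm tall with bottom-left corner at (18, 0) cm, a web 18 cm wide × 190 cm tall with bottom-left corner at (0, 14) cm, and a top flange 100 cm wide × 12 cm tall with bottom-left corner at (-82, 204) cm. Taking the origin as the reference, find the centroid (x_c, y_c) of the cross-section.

bottom flange: A = 115 × 14 = 1610.00, centroid at (75.50, 7.00).
web: A = 18 × 190 = 3420.00, centroid at (9.00, 109.00).
top flange: A = 100 × 12 = 1200.00, centroid at (-32.00, 210.00).
ΣA = 6230.00 cm²
ΣAx_c = (1610.00)(75.50) + (3420.00)(9.00) + (1200.00)(-32.00) = 113935.00 cm³
ΣAy_c = (1610.00)(7.00) + (3420.00)(109.00) + (1200.00)(210.00) = 636050.00 cm³
x_c = 113935.00 / 6230.00 = 18.29 cm
y_c = 636050.00 / 6230.00 = 102.09 cm

x_c = 18.29 cm, y_c = 102.09 cm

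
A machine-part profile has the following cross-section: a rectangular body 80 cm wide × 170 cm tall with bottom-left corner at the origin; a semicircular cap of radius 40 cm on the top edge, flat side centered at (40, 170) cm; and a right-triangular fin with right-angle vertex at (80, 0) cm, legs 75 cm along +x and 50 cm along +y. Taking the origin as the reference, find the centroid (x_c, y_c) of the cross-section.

x_c = 46.78 cm, y_c = 92.13 cm

Part | A | x̄ᵢ | ȳᵢ | A·x̄ᵢ | A·ȳᵢ
rectangular body | 13600.00 | 40.00 | 85.00 | 544000.00 | 1156000.00
semicircular top | 2513.27 | 40.00 | 186.98 | 100530.96 | 469923.27
triangular fin | 1875.00 | 105.00 | 16.67 | 196875.00 | 31250.00
Σ | 17988.27 |  |  | 841405.96 | 1657173.27
x_c = 841405.96 / 17988.27 = 46.78 cm
y_c = 1657173.27 / 17988.27 = 92.13 cm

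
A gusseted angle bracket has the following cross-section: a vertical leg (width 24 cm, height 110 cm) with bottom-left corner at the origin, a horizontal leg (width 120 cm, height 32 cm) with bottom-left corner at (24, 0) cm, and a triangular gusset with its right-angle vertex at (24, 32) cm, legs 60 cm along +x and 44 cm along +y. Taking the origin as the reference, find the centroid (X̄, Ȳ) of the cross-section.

X̄ = 52.86 cm, Ȳ = 34.39 cm

vertical leg: A = 24 × 110 = 2640.00, centroid at (12.00, 55.00).
horizontal leg: A = 120 × 32 = 3840.00, centroid at (84.00, 16.00).
gusset: A = ½·60·44 = 1320.00, centroid at (44.00, 46.67).
ΣA = 7800.00 cm², ΣAX̄ = 412320.00 cm³, ΣAȲ = 268240.00 cm³.
X̄ = 412320.00/7800.00 = 52.86 cm; Ȳ = 268240.00/7800.00 = 34.39 cm.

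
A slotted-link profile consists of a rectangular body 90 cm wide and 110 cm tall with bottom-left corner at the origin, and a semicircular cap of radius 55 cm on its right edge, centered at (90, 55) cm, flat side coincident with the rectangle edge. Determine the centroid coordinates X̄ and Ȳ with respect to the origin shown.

X̄ = 67.16 cm, Ȳ = 55.00 cm

Part | A | x̄ᵢ | ȳᵢ | A·x̄ᵢ | A·ȳᵢ
rectangular body | 9900.00 | 45.00 | 55.00 | 445500.00 | 544500.00
semicircular end | 4751.66 | 113.34 | 55.00 | 538565.97 | 261341.24
Σ | 14651.66 |  |  | 984065.97 | 805841.24
X̄ = 984065.97 / 14651.66 = 67.16 cm
Ȳ = 805841.24 / 14651.66 = 55.00 cm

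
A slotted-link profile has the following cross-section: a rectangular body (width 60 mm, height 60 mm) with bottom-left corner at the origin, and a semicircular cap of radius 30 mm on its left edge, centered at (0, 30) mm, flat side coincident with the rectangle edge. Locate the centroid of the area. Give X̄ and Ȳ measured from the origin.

rectangular body: A = 60 × 60 = 3600.00, centroid at (30.00, 30.00).
semicircular end: A = ½π·30² = 1413.72, centroid at (-12.73, 30.00).
ΣA = 5013.72 mm²
ΣAX̄ = (3600.00)(30.00) + (1413.72)(-12.73) = 90000.00 mm³
ΣAȲ = (3600.00)(30.00) + (1413.72)(30.00) = 150411.50 mm³
X̄ = 90000.00 / 5013.72 = 17.95 mm
Ȳ = 150411.50 / 5013.72 = 30.00 mm

X̄ = 17.95 mm, Ȳ = 30.00 mm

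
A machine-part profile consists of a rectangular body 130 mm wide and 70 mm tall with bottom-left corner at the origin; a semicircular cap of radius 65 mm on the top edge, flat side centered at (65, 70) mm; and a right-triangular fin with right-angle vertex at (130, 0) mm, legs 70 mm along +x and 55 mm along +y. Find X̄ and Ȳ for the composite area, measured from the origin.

Part | A | x̄ᵢ | ȳᵢ | A·x̄ᵢ | A·ȳᵢ
rectangular body | 9100.00 | 65.00 | 35.00 | 591500.00 | 318500.00
semicircular top | 6636.61 | 65.00 | 97.59 | 431379.94 | 647646.35
triangular fin | 1925.00 | 153.33 | 18.33 | 295166.67 | 35291.67
Σ | 17661.61 |  |  | 1318046.61 | 1001438.01
X̄ = 1318046.61 / 17661.61 = 74.63 mm
Ȳ = 1001438.01 / 17661.61 = 56.70 mm

X̄ = 74.63 mm, Ȳ = 56.70 mm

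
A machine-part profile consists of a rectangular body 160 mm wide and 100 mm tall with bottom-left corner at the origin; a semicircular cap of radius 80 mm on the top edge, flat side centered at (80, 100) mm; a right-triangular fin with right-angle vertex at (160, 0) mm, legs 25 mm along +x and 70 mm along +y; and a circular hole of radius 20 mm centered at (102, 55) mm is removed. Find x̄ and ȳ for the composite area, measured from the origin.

x̄ = 81.93 mm, ȳ = 81.72 mm

rectangular body: A = 160 × 100 = 16000.00, centroid at (80.00, 50.00).
semicircular top: A = ½π·80² = 10053.10, centroid at (80.00, 133.95).
triangular fin: A = ½·25·70 = 875.00, centroid at (168.33, 23.33).
hole: A = −π·20² = -1256.64, centroid at (102.00, 55.00).
ΣA = 25671.46 mm², ΣAx̄ = 2103362.41 mm³, ΣAȳ = 2097944.61 mm³.
x̄ = 2103362.41/25671.46 = 81.93 mm; ȳ = 2097944.61/25671.46 = 81.72 mm.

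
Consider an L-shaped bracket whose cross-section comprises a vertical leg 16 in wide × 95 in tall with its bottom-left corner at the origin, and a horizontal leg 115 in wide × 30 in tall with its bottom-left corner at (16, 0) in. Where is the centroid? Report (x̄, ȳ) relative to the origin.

vertical leg: A = 16 × 95 = 1520.00, centroid at (8.00, 47.50).
horizontal leg: A = 115 × 30 = 3450.00, centroid at (73.50, 15.00).
ΣA = 4970.00 in²
ΣAx̄ = (1520.00)(8.00) + (3450.00)(73.50) = 265735.00 in³
ΣAȳ = (1520.00)(47.50) + (3450.00)(15.00) = 123950.00 in³
x̄ = 265735.00 / 4970.00 = 53.47 in
ȳ = 123950.00 / 4970.00 = 24.94 in

x̄ = 53.47 in, ȳ = 24.94 in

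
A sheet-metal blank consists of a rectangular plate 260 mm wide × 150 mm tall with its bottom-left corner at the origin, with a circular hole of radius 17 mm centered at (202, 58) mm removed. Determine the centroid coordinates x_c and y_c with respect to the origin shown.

x_c = 128.28 mm, y_c = 75.41 mm

plate: A = 260 × 150 = 39000.00, centroid at (130.00, 75.00).
hole: A = −π·17² = -907.92, centroid at (202.00, 58.00).
ΣA = 38092.08 mm²
ΣAx_c = (39000.00)(130.00) + (-907.92)(202.00) = 4886600.10 mm³
ΣAy_c = (39000.00)(75.00) + (-907.92)(58.00) = 2872340.62 mm³
x_c = 4886600.10 / 38092.08 = 128.28 mm
y_c = 2872340.62 / 38092.08 = 75.41 mm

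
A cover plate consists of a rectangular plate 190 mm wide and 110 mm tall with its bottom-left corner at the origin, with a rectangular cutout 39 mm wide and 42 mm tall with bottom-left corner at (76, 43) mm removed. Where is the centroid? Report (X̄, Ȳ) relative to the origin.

X̄ = 94.96 mm, Ȳ = 54.23 mm

plate: A = 190 × 110 = 20900.00, centroid at (95.00, 55.00).
hole: A = −(39 × 42) = -1638.00, centroid at (95.50, 64.00).
ΣA = 19262.00 mm², ΣAX̄ = 1829071.00 mm³, ΣAȲ = 1044668.00 mm³.
X̄ = 1829071.00/19262.00 = 94.96 mm; Ȳ = 1044668.00/19262.00 = 54.23 mm.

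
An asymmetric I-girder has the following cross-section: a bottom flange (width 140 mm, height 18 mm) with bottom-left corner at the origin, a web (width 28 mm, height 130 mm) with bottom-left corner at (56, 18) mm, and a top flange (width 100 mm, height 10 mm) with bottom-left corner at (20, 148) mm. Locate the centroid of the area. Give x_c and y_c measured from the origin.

x_c = 70.00 mm, y_c = 66.73 mm

bottom flange: A = 140 × 18 = 2520.00, centroid at (70.00, 9.00).
web: A = 28 × 130 = 3640.00, centroid at (70.00, 83.00).
top flange: A = 100 × 10 = 1000.00, centroid at (70.00, 153.00).
ΣA = 7160.00 mm², ΣAx_c = 501200.00 mm³, ΣAy_c = 477800.00 mm³.
x_c = 501200.00/7160.00 = 70.00 mm; y_c = 477800.00/7160.00 = 66.73 mm.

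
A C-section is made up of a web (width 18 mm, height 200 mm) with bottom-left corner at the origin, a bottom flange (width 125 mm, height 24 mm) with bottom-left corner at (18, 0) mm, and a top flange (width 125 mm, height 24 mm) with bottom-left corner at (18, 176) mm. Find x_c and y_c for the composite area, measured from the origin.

web: A = 18 × 200 = 3600.00, centroid at (9.00, 100.00).
bottom flange: A = 125 × 24 = 3000.00, centroid at (80.50, 12.00).
top flange: A = 125 × 24 = 3000.00, centroid at (80.50, 188.00).
ΣA = 9600.00 mm², ΣAx_c = 515400.00 mm³, ΣAy_c = 960000.00 mm³.
x_c = 515400.00/9600.00 = 53.69 mm; y_c = 960000.00/9600.00 = 100.00 mm.

x_c = 53.69 mm, y_c = 100.00 mm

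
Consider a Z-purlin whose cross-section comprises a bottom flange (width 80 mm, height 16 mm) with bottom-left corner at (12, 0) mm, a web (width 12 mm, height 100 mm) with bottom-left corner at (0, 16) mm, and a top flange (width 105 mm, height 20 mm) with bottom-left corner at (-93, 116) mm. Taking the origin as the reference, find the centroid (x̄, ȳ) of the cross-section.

x̄ = -2.47 mm, ȳ = 77.30 mm

Part | A | x̄ᵢ | ȳᵢ | A·x̄ᵢ | A·ȳᵢ
bottom flange | 1280.00 | 52.00 | 8.00 | 66560.00 | 10240.00
web | 1200.00 | 6.00 | 66.00 | 7200.00 | 79200.00
top flange | 2100.00 | -40.50 | 126.00 | -85050.00 | 264600.00
Σ | 4580.00 |  |  | -11290.00 | 354040.00
x̄ = -11290.00 / 4580.00 = -2.47 mm
ȳ = 354040.00 / 4580.00 = 77.30 mm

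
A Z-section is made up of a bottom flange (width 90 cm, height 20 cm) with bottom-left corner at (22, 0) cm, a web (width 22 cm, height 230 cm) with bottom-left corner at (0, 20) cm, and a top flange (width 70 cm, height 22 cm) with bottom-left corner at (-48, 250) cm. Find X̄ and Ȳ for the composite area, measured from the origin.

bottom flange: A = 90 × 20 = 1800.00, centroid at (67.00, 10.00).
web: A = 22 × 230 = 5060.00, centroid at (11.00, 135.00).
top flange: A = 70 × 22 = 1540.00, centroid at (-13.00, 261.00).
ΣA = 8400.00 cm²
ΣAX̄ = (1800.00)(67.00) + (5060.00)(11.00) + (1540.00)(-13.00) = 156240.00 cm³
ΣAȲ = (1800.00)(10.00) + (5060.00)(135.00) + (1540.00)(261.00) = 1103040.00 cm³
X̄ = 156240.00 / 8400.00 = 18.60 cm
Ȳ = 1103040.00 / 8400.00 = 131.31 cm

X̄ = 18.60 cm, Ȳ = 131.31 cm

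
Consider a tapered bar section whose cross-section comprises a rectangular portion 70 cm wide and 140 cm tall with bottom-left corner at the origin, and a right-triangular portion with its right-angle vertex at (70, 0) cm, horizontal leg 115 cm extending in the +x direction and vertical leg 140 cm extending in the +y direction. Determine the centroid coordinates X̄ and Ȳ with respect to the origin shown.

X̄ = 68.07 cm, Ȳ = 59.48 cm

rectangular portion: A = 70 × 140 = 9800.00, centroid at (35.00, 70.00).
triangular portion: A = ½·115·140 = 8050.00, centroid at (108.33, 46.67).
ΣA = 17850.00 cm²
ΣAX̄ = (9800.00)(35.00) + (8050.00)(108.33) = 1215083.33 cm³
ΣAȲ = (9800.00)(70.00) + (8050.00)(46.67) = 1061666.67 cm³
X̄ = 1215083.33 / 17850.00 = 68.07 cm
Ȳ = 1061666.67 / 17850.00 = 59.48 cm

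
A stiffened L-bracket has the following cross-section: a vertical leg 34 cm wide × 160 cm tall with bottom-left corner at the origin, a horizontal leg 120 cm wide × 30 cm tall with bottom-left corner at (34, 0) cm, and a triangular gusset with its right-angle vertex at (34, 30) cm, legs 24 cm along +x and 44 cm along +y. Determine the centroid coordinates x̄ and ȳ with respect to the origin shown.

vertical leg: A = 34 × 160 = 5440.00, centroid at (17.00, 80.00).
horizontal leg: A = 120 × 30 = 3600.00, centroid at (94.00, 15.00).
gusset: A = ½·24·44 = 528.00, centroid at (42.00, 44.67).
ΣA = 9568.00 cm², ΣAx̄ = 453056.00 cm³, ΣAȳ = 512784.00 cm³.
x̄ = 453056.00/9568.00 = 47.35 cm; ȳ = 512784.00/9568.00 = 53.59 cm.

x̄ = 47.35 cm, ȳ = 53.59 cm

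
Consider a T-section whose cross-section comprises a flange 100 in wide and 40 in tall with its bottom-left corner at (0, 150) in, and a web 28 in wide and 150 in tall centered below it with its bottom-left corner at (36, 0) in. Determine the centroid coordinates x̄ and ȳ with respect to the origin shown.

x̄ = 50.00 in, ȳ = 121.34 in

web: A = 28 × 150 = 4200.00, centroid at (50.00, 75.00).
flange: A = 100 × 40 = 4000.00, centroid at (50.00, 170.00).
ΣA = 8200.00 in², ΣAx̄ = 410000.00 in³, ΣAȳ = 995000.00 in³.
x̄ = 410000.00/8200.00 = 50.00 in; ȳ = 995000.00/8200.00 = 121.34 in.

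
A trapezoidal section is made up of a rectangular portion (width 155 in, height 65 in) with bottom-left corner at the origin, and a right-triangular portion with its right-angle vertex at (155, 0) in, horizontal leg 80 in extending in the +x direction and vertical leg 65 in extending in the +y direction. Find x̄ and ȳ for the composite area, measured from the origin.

x̄ = 98.87 in, ȳ = 30.28 in

rectangular portion: A = 155 × 65 = 10075.00, centroid at (77.50, 32.50).
triangular portion: A = ½·80·65 = 2600.00, centroid at (181.67, 21.67).
ΣA = 12675.00 in²
ΣAx̄ = (10075.00)(77.50) + (2600.00)(181.67) = 1253145.83 in³
ΣAȳ = (10075.00)(32.50) + (2600.00)(21.67) = 383770.83 in³
x̄ = 1253145.83 / 12675.00 = 98.87 in
ȳ = 383770.83 / 12675.00 = 30.28 in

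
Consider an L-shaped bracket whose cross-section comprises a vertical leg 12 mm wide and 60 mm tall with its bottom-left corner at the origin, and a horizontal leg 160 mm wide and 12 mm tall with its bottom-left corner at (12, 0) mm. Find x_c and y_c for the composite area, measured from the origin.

x_c = 68.55 mm, y_c = 12.55 mm

vertical leg: A = 12 × 60 = 720.00, centroid at (6.00, 30.00).
horizontal leg: A = 160 × 12 = 1920.00, centroid at (92.00, 6.00).
ΣA = 2640.00 mm², ΣAx_c = 180960.00 mm³, ΣAy_c = 33120.00 mm³.
x_c = 180960.00/2640.00 = 68.55 mm; y_c = 33120.00/2640.00 = 12.55 mm.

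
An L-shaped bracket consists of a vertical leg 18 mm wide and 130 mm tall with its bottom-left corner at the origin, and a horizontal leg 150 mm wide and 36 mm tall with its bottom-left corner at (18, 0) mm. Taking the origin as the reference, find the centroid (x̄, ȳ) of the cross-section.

x̄ = 67.60 mm, ȳ = 32.21 mm

vertical leg: A = 18 × 130 = 2340.00, centroid at (9.00, 65.00).
horizontal leg: A = 150 × 36 = 5400.00, centroid at (93.00, 18.00).
ΣA = 7740.00 mm²
ΣAx̄ = (2340.00)(9.00) + (5400.00)(93.00) = 523260.00 mm³
ΣAȳ = (2340.00)(65.00) + (5400.00)(18.00) = 249300.00 mm³
x̄ = 523260.00 / 7740.00 = 67.60 mm
ȳ = 249300.00 / 7740.00 = 32.21 mm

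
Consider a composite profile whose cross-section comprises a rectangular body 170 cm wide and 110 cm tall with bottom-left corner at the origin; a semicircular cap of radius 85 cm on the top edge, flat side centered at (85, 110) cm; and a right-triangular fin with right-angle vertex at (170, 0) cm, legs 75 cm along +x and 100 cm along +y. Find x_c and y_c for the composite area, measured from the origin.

rectangular body: A = 170 × 110 = 18700.00, centroid at (85.00, 55.00).
semicircular top: A = ½π·85² = 11349.00, centroid at (85.00, 146.08).
triangular fin: A = ½·75·100 = 3750.00, centroid at (195.00, 33.33).
ΣA = 33799.00 cm²
ΣAx_c = (18700.00)(85.00) + (11349.00)(85.00) + (3750.00)(195.00) = 3285415.29 cm³
ΣAy_c = (18700.00)(55.00) + (11349.00)(146.08) + (3750.00)(33.33) = 2811307.05 cm³
x_c = 3285415.29 / 33799.00 = 97.20 cm
y_c = 2811307.05 / 33799.00 = 83.18 cm

x_c = 97.20 cm, y_c = 83.18 cm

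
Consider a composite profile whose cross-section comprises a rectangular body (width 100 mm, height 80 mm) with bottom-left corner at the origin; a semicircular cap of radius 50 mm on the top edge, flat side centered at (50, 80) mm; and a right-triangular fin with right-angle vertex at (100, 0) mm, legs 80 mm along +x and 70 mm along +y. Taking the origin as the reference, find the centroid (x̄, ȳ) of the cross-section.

rectangular body: A = 100 × 80 = 8000.00, centroid at (50.00, 40.00).
semicircular top: A = ½π·50² = 3926.99, centroid at (50.00, 101.22).
triangular fin: A = ½·80·70 = 2800.00, centroid at (126.67, 23.33).
ΣA = 14726.99 mm²
ΣAx̄ = (8000.00)(50.00) + (3926.99)(50.00) + (2800.00)(126.67) = 951016.21 mm³
ΣAȳ = (8000.00)(40.00) + (3926.99)(101.22) + (2800.00)(23.33) = 782825.93 mm³
x̄ = 951016.21 / 14726.99 = 64.58 mm
ȳ = 782825.93 / 14726.99 = 53.16 mm

x̄ = 64.58 mm, ȳ = 53.16 mm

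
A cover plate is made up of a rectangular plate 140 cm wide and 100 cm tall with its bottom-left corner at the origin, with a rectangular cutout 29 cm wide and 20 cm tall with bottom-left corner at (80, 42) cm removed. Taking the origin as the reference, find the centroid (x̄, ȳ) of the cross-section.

x̄ = 68.94 cm, ȳ = 49.91 cm

Part | A | x̄ᵢ | ȳᵢ | A·x̄ᵢ | A·ȳᵢ
plate | 14000.00 | 70.00 | 50.00 | 980000.00 | 700000.00
hole | -580.00 | 94.50 | 52.00 | -54810.00 | -30160.00
Σ | 13420.00 |  |  | 925190.00 | 669840.00
x̄ = 925190.00 / 13420.00 = 68.94 cm
ȳ = 669840.00 / 13420.00 = 49.91 cm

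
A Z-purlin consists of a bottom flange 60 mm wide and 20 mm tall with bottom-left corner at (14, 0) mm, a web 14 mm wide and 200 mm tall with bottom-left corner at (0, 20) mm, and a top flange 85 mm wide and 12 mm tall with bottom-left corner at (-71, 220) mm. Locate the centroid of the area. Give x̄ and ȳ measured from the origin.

x̄ = 8.63 mm, ȳ = 115.24 mm

Part | A | x̄ᵢ | ȳᵢ | A·x̄ᵢ | A·ȳᵢ
bottom flange | 1200.00 | 44.00 | 10.00 | 52800.00 | 12000.00
web | 2800.00 | 7.00 | 120.00 | 19600.00 | 336000.00
top flange | 1020.00 | -28.50 | 226.00 | -29070.00 | 230520.00
Σ | 5020.00 |  |  | 43330.00 | 578520.00
x̄ = 43330.00 / 5020.00 = 8.63 mm
ȳ = 578520.00 / 5020.00 = 115.24 mm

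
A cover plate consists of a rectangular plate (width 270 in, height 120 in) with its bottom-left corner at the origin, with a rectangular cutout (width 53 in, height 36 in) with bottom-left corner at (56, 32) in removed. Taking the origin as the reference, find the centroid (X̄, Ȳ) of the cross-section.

X̄ = 138.29 in, Ȳ = 60.63 in

Part | A | x̄ᵢ | ȳᵢ | A·x̄ᵢ | A·ȳᵢ
plate | 32400.00 | 135.00 | 60.00 | 4374000.00 | 1944000.00
hole | -1908.00 | 82.50 | 50.00 | -157410.00 | -95400.00
Σ | 30492.00 |  |  | 4216590.00 | 1848600.00
X̄ = 4216590.00 / 30492.00 = 138.29 in
Ȳ = 1848600.00 / 30492.00 = 60.63 in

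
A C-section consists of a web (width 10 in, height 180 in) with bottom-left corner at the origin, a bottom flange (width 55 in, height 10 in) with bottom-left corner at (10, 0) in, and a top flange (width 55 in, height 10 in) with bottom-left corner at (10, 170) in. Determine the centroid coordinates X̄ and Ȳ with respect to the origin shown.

web: A = 10 × 180 = 1800.00, centroid at (5.00, 90.00).
bottom flange: A = 55 × 10 = 550.00, centroid at (37.50, 5.00).
top flange: A = 55 × 10 = 550.00, centroid at (37.50, 175.00).
ΣA = 2900.00 in²
ΣAX̄ = (1800.00)(5.00) + (550.00)(37.50) + (550.00)(37.50) = 50250.00 in³
ΣAȲ = (1800.00)(90.00) + (550.00)(5.00) + (550.00)(175.00) = 261000.00 in³
X̄ = 50250.00 / 2900.00 = 17.33 in
Ȳ = 261000.00 / 2900.00 = 90.00 in

X̄ = 17.33 in, Ȳ = 90.00 in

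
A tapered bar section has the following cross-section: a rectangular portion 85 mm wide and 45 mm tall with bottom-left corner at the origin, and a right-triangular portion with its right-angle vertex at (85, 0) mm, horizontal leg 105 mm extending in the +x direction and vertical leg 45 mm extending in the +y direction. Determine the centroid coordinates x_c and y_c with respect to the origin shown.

x_c = 72.09 mm, y_c = 19.64 mm

Part | A | x̄ᵢ | ȳᵢ | A·x̄ᵢ | A·ȳᵢ
rectangular portion | 3825.00 | 42.50 | 22.50 | 162562.50 | 86062.50
triangular portion | 2362.50 | 120.00 | 15.00 | 283500.00 | 35437.50
Σ | 6187.50 |  |  | 446062.50 | 121500.00
x_c = 446062.50 / 6187.50 = 72.09 mm
y_c = 121500.00 / 6187.50 = 19.64 mm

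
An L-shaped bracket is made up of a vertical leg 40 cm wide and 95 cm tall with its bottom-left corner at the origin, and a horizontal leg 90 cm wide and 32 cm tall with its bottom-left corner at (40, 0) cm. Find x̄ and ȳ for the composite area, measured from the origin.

x̄ = 48.02 cm, ȳ = 33.92 cm

Part | A | x̄ᵢ | ȳᵢ | A·x̄ᵢ | A·ȳᵢ
vertical leg | 3800.00 | 20.00 | 47.50 | 76000.00 | 180500.00
horizontal leg | 2880.00 | 85.00 | 16.00 | 244800.00 | 46080.00
Σ | 6680.00 |  |  | 320800.00 | 226580.00
x̄ = 320800.00 / 6680.00 = 48.02 cm
ȳ = 226580.00 / 6680.00 = 33.92 cm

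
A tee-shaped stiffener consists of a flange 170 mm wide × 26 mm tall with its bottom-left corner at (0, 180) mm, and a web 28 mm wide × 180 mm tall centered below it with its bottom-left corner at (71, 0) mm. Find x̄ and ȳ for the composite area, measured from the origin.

x̄ = 85.00 mm, ȳ = 138.12 mm

web: A = 28 × 180 = 5040.00, centroid at (85.00, 90.00).
flange: A = 170 × 26 = 4420.00, centroid at (85.00, 193.00).
ΣA = 9460.00 mm², ΣAx̄ = 804100.00 mm³, ΣAȳ = 1306660.00 mm³.
x̄ = 804100.00/9460.00 = 85.00 mm; ȳ = 1306660.00/9460.00 = 138.12 mm.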